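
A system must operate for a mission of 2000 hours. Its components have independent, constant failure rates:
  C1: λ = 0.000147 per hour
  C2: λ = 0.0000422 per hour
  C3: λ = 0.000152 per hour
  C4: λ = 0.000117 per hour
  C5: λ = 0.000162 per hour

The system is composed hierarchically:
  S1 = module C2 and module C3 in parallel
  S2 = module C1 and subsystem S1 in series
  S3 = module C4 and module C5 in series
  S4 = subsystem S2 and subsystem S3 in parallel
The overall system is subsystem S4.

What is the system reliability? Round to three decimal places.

R(C1) = exp(−0.000147 × 2000) = 0.74528
R(C2) = exp(−0.0000422 × 2000) = 0.91906
R(C3) = exp(−0.000152 × 2000) = 0.73786
R(C4) = exp(−0.000117 × 2000) = 0.79136
R(C5) = exp(−0.000162 × 2000) = 0.72325
Parallel (C2 and C3): 1 − (1 − 0.91906)(1 − 0.73786) = 0.97878
Series (C1 and [0.97878]): 0.74528 × 0.97878 = 0.72947
Series (C4 and C5): 0.79136 × 0.72325 = 0.57235
Parallel ([0.72947] and [0.57235]): 1 − (1 − 0.72947)(1 − 0.57235) = 0.884

0.884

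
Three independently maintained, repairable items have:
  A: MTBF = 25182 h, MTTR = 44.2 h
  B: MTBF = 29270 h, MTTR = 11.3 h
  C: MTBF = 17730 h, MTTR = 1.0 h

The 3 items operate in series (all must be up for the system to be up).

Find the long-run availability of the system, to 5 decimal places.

0.99781

A(A) = MTBF/(MTBF+MTTR) = 25182/(25182+44.2) = 0.998248
A(B) = MTBF/(MTBF+MTTR) = 29270/(29270+11.3) = 0.999614
A(C) = MTBF/(MTBF+MTTR) = 17730/(17730+1.0) = 0.999944
Series availability: 0.998248 × 0.999614 × 0.999944 = 0.99781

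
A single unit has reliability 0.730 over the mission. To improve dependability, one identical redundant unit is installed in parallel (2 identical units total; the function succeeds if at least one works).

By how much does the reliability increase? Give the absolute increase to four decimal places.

0.1971

R_before = 0.730
R_after = 1 − (1 − 0.730)^2 = 0.9271
ΔR = 0.9271 − 0.730 = 0.1971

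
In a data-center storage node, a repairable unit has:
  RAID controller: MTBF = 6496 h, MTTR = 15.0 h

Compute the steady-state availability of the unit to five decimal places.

A(RAID controller) = MTBF/(MTBF+MTTR) = 6496/(6496+15.0) = 0.99770

0.99770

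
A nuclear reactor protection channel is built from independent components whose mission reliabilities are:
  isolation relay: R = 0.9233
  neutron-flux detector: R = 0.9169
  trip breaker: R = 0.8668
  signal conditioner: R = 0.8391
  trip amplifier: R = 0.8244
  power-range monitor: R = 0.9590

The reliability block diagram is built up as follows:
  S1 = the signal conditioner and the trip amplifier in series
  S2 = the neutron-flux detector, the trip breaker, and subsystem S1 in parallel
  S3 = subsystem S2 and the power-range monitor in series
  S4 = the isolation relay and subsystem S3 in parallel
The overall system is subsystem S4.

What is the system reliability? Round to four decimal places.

0.9966

Series (signal conditioner and trip amplifier): 0.839100 × 0.824400 = 0.691754
Parallel (neutron-flux detector, trip breaker, and [0.691754]): 1 − (1 − 0.916900)(1 − 0.866800)(1 − 0.691754) = 0.996588
Series ([0.996588] and power-range monitor): 0.996588 × 0.959000 = 0.955728
Parallel (isolation relay and [0.955728]): 1 − (1 − 0.923300)(1 − 0.955728) = 0.9966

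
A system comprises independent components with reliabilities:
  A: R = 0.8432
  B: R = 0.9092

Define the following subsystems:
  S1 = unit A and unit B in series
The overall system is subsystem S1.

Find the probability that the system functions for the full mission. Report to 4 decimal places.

Series (A and B): 0.843200 × 0.909200 = 0.7666

0.7666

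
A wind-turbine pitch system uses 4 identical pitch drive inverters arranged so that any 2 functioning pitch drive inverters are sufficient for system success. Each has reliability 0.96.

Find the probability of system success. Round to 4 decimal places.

0.9998

R = Σ_{i=2}^{4} C(4,i) p^i (1−p)^{4−i} with p = 0.96
C(4,2)·0.96^2·0.04^2 = 0.008847
C(4,3)·0.96^3·0.04^1 = 0.141558
C(4,4)·0.96^4·0.04^0 = 0.849347
Sum = 0.9998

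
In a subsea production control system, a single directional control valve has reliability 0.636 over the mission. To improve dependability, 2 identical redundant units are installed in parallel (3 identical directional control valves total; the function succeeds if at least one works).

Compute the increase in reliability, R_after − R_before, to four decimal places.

R_before = 0.636
R_after = 1 − (1 − 0.636)^3 = 0.9518
ΔR = 0.9518 − 0.636 = 0.3158

0.3158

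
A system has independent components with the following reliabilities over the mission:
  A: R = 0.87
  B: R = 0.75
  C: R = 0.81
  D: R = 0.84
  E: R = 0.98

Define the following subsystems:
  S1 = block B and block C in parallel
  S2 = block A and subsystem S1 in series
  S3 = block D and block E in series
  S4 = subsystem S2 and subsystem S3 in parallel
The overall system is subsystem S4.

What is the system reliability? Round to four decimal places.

Parallel (B and C): 1 − (1 − 0.750000)(1 − 0.810000) = 0.952500
Series (A and [0.952500]): 0.870000 × 0.952500 = 0.828675
Series (D and E): 0.840000 × 0.980000 = 0.823200
Parallel ([0.828675] and [0.823200]): 1 − (1 − 0.828675)(1 − 0.823200) = 0.9697

0.9697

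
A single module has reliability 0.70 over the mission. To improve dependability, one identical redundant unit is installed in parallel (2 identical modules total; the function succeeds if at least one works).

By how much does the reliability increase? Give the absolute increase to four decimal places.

R_before = 0.70
R_after = 1 − (1 − 0.70)^2 = 0.9100
ΔR = 0.9100 − 0.70 = 0.2100

0.2100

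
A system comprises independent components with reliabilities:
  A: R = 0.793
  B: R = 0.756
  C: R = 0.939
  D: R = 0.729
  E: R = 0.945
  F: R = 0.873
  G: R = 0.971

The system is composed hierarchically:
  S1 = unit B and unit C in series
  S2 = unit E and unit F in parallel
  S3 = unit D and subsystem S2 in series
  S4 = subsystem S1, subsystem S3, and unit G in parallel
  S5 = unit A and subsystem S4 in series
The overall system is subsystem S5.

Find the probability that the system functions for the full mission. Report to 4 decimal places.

Series (B and C): 0.756000 × 0.939000 = 0.709884
Parallel (E and F): 1 − (1 − 0.945000)(1 − 0.873000) = 0.993015
Series (D and [0.993015]): 0.729000 × 0.993015 = 0.723908
Parallel ([0.709884], [0.723908], and G): 1 − (1 − 0.709884)(1 − 0.723908)(1 − 0.971000) = 0.997677
Series (A and [0.997677]): 0.793000 × 0.997677 = 0.7912

0.7912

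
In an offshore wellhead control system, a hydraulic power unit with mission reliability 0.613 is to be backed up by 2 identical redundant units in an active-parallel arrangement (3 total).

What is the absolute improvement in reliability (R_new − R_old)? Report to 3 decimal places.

R_before = 0.613
R_after = 1 − (1 − 0.613)^3 = 0.942
ΔR = 0.942 − 0.613 = 0.329

0.329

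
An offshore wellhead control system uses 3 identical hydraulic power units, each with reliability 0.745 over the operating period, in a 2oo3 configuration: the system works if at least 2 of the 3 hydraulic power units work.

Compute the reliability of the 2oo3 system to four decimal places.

R = Σ_{i=2}^{3} C(3,i) p^i (1−p)^{3−i} with p = 0.745
C(3,2)·0.745^2·0.255^1 = 0.424594
C(3,3)·0.745^3·0.255^0 = 0.413494
Sum = 0.8381

0.8381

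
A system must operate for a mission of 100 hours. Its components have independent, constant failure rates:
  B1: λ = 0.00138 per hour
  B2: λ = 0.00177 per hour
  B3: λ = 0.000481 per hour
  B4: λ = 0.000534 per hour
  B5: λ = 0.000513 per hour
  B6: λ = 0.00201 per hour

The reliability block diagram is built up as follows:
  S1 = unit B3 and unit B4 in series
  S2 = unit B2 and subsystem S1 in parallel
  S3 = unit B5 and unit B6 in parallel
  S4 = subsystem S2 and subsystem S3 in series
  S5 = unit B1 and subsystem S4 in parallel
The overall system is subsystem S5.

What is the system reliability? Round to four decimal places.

0.9968

R(B1) = exp(−0.00138 × 100) = 0.871099
R(B2) = exp(−0.00177 × 100) = 0.837780
R(B3) = exp(−0.000481 × 100) = 0.953038
R(B4) = exp(−0.000534 × 100) = 0.948001
R(B5) = exp(−0.000513 × 100) = 0.949994
R(B6) = exp(−0.00201 × 100) = 0.817912
Series (B3 and B4): 0.953038 × 0.948001 = 0.903481
Parallel (B2 and [0.903481]): 1 − (1 − 0.837780)(1 − 0.903481) = 0.984343
Parallel (B5 and B6): 1 − (1 − 0.949994)(1 − 0.817912) = 0.990895
Series ([0.984343] and [0.990895]): 0.984343 × 0.990895 = 0.975381
Parallel (B1 and [0.975381]): 1 − (1 − 0.871099)(1 − 0.975381) = 0.9968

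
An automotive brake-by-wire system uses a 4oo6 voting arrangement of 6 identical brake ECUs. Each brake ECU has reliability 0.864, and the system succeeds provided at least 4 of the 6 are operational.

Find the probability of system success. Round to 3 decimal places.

0.963

R = Σ_{i=4}^{6} C(6,i) p^i (1−p)^{6−i} with p = 0.864
C(6,4)·0.864^4·0.136^2 = 0.15461
C(6,5)·0.864^5·0.136^1 = 0.39288
C(6,6)·0.864^6·0.136^0 = 0.41599
Sum = 0.963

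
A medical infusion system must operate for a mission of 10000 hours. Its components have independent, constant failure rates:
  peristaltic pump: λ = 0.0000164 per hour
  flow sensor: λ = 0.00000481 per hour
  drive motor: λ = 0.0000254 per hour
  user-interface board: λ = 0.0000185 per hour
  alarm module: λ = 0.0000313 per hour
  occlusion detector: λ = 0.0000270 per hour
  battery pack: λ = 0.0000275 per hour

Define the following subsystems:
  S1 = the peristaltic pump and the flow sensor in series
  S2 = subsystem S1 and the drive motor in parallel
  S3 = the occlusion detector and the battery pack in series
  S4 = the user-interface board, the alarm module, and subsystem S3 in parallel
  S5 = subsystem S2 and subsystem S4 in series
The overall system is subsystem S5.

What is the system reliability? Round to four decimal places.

R(peristaltic pump) = exp(−0.0000164 × 10000) = 0.848742
R(flow sensor) = exp(−0.00000481 × 10000) = 0.953038
R(drive motor) = exp(−0.0000254 × 10000) = 0.775692
R(user-interface board) = exp(−0.0000185 × 10000) = 0.831104
R(alarm module) = exp(−0.0000313 × 10000) = 0.731250
R(occlusion detector) = exp(−0.0000270 × 10000) = 0.763379
R(battery pack) = exp(−0.0000275 × 10000) = 0.759572
Series (peristaltic pump and flow sensor): 0.848742 × 0.953038 = 0.808883
Parallel ([0.808883] and drive motor): 1 − (1 − 0.808883)(1 − 0.775692) = 0.957131
Series (occlusion detector and battery pack): 0.763379 × 0.759572 = 0.579841
Parallel (user-interface board, alarm module, and [0.579841]): 1 − (1 − 0.831104)(1 − 0.731250)(1 − 0.579841) = 0.980929
Series ([0.957131] and [0.980929]): 0.957131 × 0.980929 = 0.9389

0.9389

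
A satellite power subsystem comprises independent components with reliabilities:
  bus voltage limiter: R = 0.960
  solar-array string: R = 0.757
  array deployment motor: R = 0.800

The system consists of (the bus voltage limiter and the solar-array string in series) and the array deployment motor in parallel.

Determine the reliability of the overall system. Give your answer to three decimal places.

Series (bus voltage limiter and solar-array string): 0.96000 × 0.75700 = 0.72672
Parallel ([0.72672] and array deployment motor): 1 − (1 − 0.72672)(1 − 0.80000) = 0.945

0.945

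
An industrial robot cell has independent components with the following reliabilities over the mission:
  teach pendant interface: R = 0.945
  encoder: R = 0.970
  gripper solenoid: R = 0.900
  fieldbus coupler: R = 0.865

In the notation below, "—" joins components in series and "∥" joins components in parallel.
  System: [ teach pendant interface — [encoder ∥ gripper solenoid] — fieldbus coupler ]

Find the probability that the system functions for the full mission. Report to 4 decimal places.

Parallel (encoder and gripper solenoid): 1 − (1 − 0.970000)(1 − 0.900000) = 0.997000
Series (teach pendant interface, [0.997000], and fieldbus coupler): 0.945000 × 0.997000 × 0.865000 = 0.8150

0.8150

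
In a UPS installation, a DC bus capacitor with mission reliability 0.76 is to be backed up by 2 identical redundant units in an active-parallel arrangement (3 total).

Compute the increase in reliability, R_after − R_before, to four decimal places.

0.2262

R_before = 0.76
R_after = 1 − (1 − 0.76)^3 = 0.9862
ΔR = 0.9862 − 0.76 = 0.2262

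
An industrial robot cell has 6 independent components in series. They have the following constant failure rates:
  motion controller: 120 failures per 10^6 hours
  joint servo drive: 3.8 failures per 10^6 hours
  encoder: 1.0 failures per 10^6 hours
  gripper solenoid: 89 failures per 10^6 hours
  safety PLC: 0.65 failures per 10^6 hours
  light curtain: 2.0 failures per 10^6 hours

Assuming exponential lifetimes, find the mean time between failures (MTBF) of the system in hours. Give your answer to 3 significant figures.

4620

Series of exponential components: λ_sys = Σ λ_i
λ_sys = 0.00012 + 0.0000038 + 0.0000010 + 0.000089 + 0.00000065 + 0.0000020 = 2.1645e-04 /h
MTBF = 1 / λ_sys = 4620 h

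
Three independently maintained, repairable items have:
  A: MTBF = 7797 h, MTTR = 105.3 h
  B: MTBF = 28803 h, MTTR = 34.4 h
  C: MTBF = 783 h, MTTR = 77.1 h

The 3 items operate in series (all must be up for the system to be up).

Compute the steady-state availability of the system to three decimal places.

0.897

A(A) = MTBF/(MTBF+MTTR) = 7797/(7797+105.3) = 0.986675
A(B) = MTBF/(MTBF+MTTR) = 28803/(28803+34.4) = 0.998807
A(C) = MTBF/(MTBF+MTTR) = 783/(783+77.1) = 0.910359
Series availability: 0.986675 × 0.998807 × 0.910359 = 0.897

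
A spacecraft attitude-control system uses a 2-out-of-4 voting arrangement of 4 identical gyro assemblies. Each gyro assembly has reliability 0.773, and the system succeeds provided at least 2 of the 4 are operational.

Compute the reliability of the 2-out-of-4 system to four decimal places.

0.9612

R = Σ_{i=2}^{4} C(4,i) p^i (1−p)^{4−i} with p = 0.773
C(4,2)·0.773^2·0.227^2 = 0.184740
C(4,3)·0.773^3·0.227^1 = 0.419396
C(4,4)·0.773^4·0.227^0 = 0.357041
Sum = 0.9612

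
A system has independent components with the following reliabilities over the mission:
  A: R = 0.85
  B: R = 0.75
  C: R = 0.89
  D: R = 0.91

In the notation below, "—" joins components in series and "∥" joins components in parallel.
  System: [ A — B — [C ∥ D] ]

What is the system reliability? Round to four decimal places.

Parallel (C and D): 1 − (1 − 0.890000)(1 − 0.910000) = 0.990100
Series (A, B, and [0.990100]): 0.850000 × 0.750000 × 0.990100 = 0.6312

0.6312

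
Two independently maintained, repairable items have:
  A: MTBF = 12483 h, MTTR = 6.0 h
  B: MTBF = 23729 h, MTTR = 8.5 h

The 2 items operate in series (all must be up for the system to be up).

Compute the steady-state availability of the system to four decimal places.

A(A) = MTBF/(MTBF+MTTR) = 12483/(12483+6.0) = 0.999520
A(B) = MTBF/(MTBF+MTTR) = 23729/(23729+8.5) = 0.999642
Series availability: 0.999520 × 0.999642 = 0.9992

0.9992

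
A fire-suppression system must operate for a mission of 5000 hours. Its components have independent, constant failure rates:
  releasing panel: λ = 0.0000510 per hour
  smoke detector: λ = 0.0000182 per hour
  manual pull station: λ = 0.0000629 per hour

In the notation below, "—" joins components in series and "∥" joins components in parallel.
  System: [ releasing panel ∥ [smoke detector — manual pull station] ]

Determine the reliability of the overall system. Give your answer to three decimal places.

R(releasing panel) = exp(−0.0000510 × 5000) = 0.77492
R(smoke detector) = exp(−0.0000182 × 5000) = 0.91302
R(manual pull station) = exp(−0.0000629 × 5000) = 0.73015
Series (smoke detector and manual pull station): 0.91302 × 0.73015 = 0.66664
Parallel (releasing panel and [0.66664]): 1 − (1 − 0.77492)(1 − 0.66664) = 0.925

0.925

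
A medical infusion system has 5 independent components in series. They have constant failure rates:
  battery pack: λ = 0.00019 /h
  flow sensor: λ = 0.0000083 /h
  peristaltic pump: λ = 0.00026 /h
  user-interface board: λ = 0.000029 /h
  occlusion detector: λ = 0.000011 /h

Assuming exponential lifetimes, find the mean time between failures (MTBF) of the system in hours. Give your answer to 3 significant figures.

Series of exponential components: λ_sys = Σ λ_i
λ_sys = 0.00019 + 0.0000083 + 0.00026 + 0.000029 + 0.000011 = 4.9830e-04 /h
MTBF = 1 / λ_sys = 2010 h

2010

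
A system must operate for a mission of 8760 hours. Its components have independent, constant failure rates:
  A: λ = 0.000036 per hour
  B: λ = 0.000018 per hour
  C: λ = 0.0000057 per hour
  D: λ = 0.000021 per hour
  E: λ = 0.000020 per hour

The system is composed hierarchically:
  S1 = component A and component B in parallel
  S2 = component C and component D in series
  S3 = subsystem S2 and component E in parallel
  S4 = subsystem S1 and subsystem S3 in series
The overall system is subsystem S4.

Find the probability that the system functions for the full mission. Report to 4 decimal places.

R(A) = exp(−0.000036 × 8760) = 0.729526
R(B) = exp(−0.000018 × 8760) = 0.854123
R(C) = exp(−0.0000057 × 8760) = 0.951294
R(D) = exp(−0.000021 × 8760) = 0.831969
R(E) = exp(−0.000020 × 8760) = 0.839289
Parallel (A and B): 1 − (1 − 0.729526)(1 − 0.854123) = 0.960544
Series (C and D): 0.951294 × 0.831969 = 0.791447
Parallel ([0.791447] and E): 1 − (1 − 0.791447)(1 − 0.839289) = 0.966483
Series ([0.960544] and [0.966483]): 0.960544 × 0.966483 = 0.9283

0.9283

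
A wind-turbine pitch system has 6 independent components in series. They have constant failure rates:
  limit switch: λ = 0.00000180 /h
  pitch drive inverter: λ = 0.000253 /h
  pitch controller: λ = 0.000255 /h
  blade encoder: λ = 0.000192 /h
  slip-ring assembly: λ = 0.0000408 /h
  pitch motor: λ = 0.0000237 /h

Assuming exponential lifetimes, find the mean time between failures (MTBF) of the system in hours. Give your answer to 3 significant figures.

1300

Series of exponential components: λ_sys = Σ λ_i
λ_sys = 0.00000180 + 0.000253 + 0.000255 + 0.000192 + 0.0000408 + 0.0000237 = 7.6630e-04 /h
MTBF = 1 / λ_sys = 1300 h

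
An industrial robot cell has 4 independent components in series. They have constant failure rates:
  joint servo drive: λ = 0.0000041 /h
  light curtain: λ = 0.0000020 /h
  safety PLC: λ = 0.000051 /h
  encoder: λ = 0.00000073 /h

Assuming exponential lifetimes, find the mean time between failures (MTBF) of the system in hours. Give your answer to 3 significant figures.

17300

Series of exponential components: λ_sys = Σ λ_i
λ_sys = 0.0000041 + 0.0000020 + 0.000051 + 0.00000073 = 5.7830e-05 /h
MTBF = 1 / λ_sys = 17300 h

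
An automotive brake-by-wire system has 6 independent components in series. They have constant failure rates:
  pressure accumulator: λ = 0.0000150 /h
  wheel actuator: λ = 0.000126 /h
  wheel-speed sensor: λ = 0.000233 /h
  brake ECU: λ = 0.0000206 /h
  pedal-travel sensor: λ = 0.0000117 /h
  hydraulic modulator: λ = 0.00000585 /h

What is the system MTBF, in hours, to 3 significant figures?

2430

Series of exponential components: λ_sys = Σ λ_i
λ_sys = 0.0000150 + 0.000126 + 0.000233 + 0.0000206 + 0.0000117 + 0.00000585 = 4.1215e-04 /h
MTBF = 1 / λ_sys = 2430 h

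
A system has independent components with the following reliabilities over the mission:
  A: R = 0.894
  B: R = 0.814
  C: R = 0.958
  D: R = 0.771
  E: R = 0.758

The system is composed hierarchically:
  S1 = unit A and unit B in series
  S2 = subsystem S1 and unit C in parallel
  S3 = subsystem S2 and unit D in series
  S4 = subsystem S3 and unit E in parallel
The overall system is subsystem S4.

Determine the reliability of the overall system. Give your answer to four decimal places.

Series (A and B): 0.894000 × 0.814000 = 0.727716
Parallel ([0.727716] and C): 1 − (1 − 0.727716)(1 − 0.958000) = 0.988564
Series ([0.988564] and D): 0.988564 × 0.771000 = 0.762183
Parallel ([0.762183] and E): 1 − (1 − 0.762183)(1 − 0.758000) = 0.9424

0.9424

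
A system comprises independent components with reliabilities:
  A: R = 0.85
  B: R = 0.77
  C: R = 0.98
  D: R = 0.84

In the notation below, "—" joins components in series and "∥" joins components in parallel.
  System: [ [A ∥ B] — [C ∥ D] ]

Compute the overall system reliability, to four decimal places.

Parallel (A and B): 1 − (1 − 0.850000)(1 − 0.770000) = 0.965500
Parallel (C and D): 1 − (1 − 0.980000)(1 − 0.840000) = 0.996800
Series ([0.965500] and [0.996800]): 0.965500 × 0.996800 = 0.9624

0.9624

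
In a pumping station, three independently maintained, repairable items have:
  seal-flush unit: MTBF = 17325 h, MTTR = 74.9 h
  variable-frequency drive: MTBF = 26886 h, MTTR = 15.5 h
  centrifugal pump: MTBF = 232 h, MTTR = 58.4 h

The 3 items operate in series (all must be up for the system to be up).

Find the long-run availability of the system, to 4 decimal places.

0.7950

A(seal-flush unit) = MTBF/(MTBF+MTTR) = 17325/(17325+74.9) = 0.995695
A(variable-frequency drive) = MTBF/(MTBF+MTTR) = 26886/(26886+15.5) = 0.999424
A(centrifugal pump) = MTBF/(MTBF+MTTR) = 232/(232+58.4) = 0.798898
Series availability: 0.995695 × 0.999424 × 0.798898 = 0.7950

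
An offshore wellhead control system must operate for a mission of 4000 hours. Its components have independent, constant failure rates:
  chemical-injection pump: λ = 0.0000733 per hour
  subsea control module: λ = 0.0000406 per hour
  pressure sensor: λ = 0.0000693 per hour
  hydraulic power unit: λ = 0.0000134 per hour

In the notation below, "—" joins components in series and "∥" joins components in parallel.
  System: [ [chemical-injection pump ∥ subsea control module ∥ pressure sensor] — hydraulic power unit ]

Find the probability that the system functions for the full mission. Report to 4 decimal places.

0.9391

R(chemical-injection pump) = exp(−0.0000733 × 4000) = 0.745873
R(subsea control module) = exp(−0.0000406 × 4000) = 0.850101
R(pressure sensor) = exp(−0.0000693 × 4000) = 0.757903
R(hydraulic power unit) = exp(−0.0000134 × 4000) = 0.947811
Parallel (chemical-injection pump, subsea control module, and pressure sensor): 1 − (1 − 0.745873)(1 − 0.850101)(1 − 0.757903) = 0.990778
Series ([0.990778] and hydraulic power unit): 0.990778 × 0.947811 = 0.9391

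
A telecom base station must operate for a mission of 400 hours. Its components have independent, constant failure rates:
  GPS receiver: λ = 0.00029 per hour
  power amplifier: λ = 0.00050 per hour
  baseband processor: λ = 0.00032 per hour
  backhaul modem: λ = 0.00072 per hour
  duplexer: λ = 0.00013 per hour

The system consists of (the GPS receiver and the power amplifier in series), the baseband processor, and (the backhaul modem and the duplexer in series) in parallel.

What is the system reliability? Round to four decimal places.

0.9906

R(GPS receiver) = exp(−0.00029 × 400) = 0.890475
R(power amplifier) = exp(−0.00050 × 400) = 0.818731
R(baseband processor) = exp(−0.00032 × 400) = 0.879853
R(backhaul modem) = exp(−0.00072 × 400) = 0.749762
R(duplexer) = exp(−0.00013 × 400) = 0.949329
Series (GPS receiver and power amplifier): 0.890475 × 0.818731 = 0.729059
Series (backhaul modem and duplexer): 0.749762 × 0.949329 = 0.711771
Parallel ([0.729059], baseband processor, and [0.711771]): 1 − (1 − 0.729059)(1 − 0.879853)(1 − 0.711771) = 0.9906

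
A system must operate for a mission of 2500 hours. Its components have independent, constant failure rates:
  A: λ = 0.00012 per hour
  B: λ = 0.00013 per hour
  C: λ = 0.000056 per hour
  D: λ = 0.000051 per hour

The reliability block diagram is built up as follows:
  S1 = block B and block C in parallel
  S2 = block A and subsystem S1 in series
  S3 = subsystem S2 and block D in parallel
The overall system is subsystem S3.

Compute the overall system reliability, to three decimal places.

R(A) = exp(−0.00012 × 2500) = 0.74082
R(B) = exp(−0.00013 × 2500) = 0.72253
R(C) = exp(−0.000056 × 2500) = 0.86936
R(D) = exp(−0.000051 × 2500) = 0.88029
Parallel (B and C): 1 − (1 − 0.72253)(1 − 0.86936) = 0.96375
Series (A and [0.96375]): 0.74082 × 0.96375 = 0.71397
Parallel ([0.71397] and D): 1 − (1 − 0.71397)(1 − 0.88029) = 0.966

0.966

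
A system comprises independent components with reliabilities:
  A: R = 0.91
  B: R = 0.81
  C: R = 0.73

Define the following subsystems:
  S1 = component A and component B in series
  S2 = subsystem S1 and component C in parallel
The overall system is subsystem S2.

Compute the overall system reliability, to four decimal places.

Series (A and B): 0.910000 × 0.810000 = 0.737100
Parallel ([0.737100] and C): 1 − (1 − 0.737100)(1 − 0.730000) = 0.9290

0.9290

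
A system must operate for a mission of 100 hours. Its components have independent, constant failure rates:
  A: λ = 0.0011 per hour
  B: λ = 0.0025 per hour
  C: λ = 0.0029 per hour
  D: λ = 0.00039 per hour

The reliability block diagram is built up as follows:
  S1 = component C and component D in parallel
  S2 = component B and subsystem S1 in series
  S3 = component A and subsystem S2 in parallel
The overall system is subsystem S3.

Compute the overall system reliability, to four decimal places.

0.9762

R(A) = exp(−0.0011 × 100) = 0.895834
R(B) = exp(−0.0025 × 100) = 0.778801
R(C) = exp(−0.0029 × 100) = 0.748264
R(D) = exp(−0.00039 × 100) = 0.961751
Parallel (C and D): 1 − (1 − 0.748264)(1 − 0.961751) = 0.990371
Series (B and [0.990371]): 0.778801 × 0.990371 = 0.771302
Parallel (A and [0.771302]): 1 − (1 − 0.895834)(1 − 0.771302) = 0.9762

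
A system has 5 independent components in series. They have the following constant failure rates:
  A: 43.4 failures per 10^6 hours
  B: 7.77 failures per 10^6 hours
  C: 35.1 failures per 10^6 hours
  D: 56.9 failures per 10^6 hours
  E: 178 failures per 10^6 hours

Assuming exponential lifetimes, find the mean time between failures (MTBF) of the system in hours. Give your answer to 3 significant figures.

3110

Series of exponential components: λ_sys = Σ λ_i
λ_sys = 0.0000434 + 0.00000777 + 0.0000351 + 0.0000569 + 0.000178 = 3.2117e-04 /h
MTBF = 1 / λ_sys = 3110 h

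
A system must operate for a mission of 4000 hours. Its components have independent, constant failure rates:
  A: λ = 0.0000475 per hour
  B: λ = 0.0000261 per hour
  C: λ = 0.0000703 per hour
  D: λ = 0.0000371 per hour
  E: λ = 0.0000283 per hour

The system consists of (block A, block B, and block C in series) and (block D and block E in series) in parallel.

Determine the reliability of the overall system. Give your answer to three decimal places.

R(A) = exp(−0.0000475 × 4000) = 0.82696
R(B) = exp(−0.0000261 × 4000) = 0.90086
R(C) = exp(−0.0000703 × 4000) = 0.75488
R(D) = exp(−0.0000371 × 4000) = 0.86209
R(E) = exp(−0.0000283 × 4000) = 0.89297
Series (A, B, and C): 0.82696 × 0.90086 × 0.75488 = 0.56237
Series (D and E): 0.86209 × 0.89297 = 0.76982
Parallel ([0.56237] and [0.76982]): 1 − (1 − 0.56237)(1 − 0.76982) = 0.899

0.899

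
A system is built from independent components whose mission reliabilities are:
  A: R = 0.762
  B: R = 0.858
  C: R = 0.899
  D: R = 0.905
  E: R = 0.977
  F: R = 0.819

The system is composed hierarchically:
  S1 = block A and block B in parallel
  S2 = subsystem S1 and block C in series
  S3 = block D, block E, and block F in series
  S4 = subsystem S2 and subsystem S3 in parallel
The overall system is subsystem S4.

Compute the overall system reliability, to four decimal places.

0.9638

Parallel (A and B): 1 − (1 − 0.762000)(1 − 0.858000) = 0.966204
Series ([0.966204] and C): 0.966204 × 0.899000 = 0.868617
Series (D, E, and F): 0.905000 × 0.977000 × 0.819000 = 0.724148
Parallel ([0.868617] and [0.724148]): 1 − (1 − 0.868617)(1 − 0.724148) = 0.9638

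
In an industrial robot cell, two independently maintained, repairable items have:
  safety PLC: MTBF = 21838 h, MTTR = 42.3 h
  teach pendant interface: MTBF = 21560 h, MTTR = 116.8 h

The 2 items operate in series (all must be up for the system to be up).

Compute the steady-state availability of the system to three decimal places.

A(safety PLC) = MTBF/(MTBF+MTTR) = 21838/(21838+42.3) = 0.998067
A(teach pendant interface) = MTBF/(MTBF+MTTR) = 21560/(21560+116.8) = 0.994612
Series availability: 0.998067 × 0.994612 = 0.993

0.993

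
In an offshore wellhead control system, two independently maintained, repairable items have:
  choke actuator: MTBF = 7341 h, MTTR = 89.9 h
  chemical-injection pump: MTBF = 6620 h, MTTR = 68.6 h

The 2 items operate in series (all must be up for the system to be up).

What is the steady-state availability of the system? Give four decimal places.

0.9778

A(choke actuator) = MTBF/(MTBF+MTTR) = 7341/(7341+89.9) = 0.987902
A(chemical-injection pump) = MTBF/(MTBF+MTTR) = 6620/(6620+68.6) = 0.989744
Series availability: 0.987902 × 0.989744 = 0.9778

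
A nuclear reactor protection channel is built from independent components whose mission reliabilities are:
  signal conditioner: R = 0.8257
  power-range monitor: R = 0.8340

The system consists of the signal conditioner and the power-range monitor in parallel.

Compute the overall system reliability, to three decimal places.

Parallel (signal conditioner and power-range monitor): 1 − (1 − 0.82570)(1 − 0.83400) = 0.971

0.971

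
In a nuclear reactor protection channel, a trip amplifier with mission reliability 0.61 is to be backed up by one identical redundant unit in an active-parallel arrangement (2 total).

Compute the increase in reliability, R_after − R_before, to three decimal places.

0.238

R_before = 0.61
R_after = 1 − (1 − 0.61)^2 = 0.848
ΔR = 0.848 − 0.61 = 0.238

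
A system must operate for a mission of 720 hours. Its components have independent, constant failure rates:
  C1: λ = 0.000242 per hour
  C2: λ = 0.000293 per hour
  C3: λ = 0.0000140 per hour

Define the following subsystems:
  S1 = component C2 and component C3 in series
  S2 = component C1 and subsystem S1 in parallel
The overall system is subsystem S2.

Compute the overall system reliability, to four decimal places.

0.9683

R(C1) = exp(−0.000242 × 720) = 0.840095
R(C2) = exp(−0.000293 × 720) = 0.809806
R(C3) = exp(−0.0000140 × 720) = 0.989971
Series (C2 and C3): 0.809806 × 0.989971 = 0.801684
Parallel (C1 and [0.801684]): 1 − (1 − 0.840095)(1 − 0.801684) = 0.9683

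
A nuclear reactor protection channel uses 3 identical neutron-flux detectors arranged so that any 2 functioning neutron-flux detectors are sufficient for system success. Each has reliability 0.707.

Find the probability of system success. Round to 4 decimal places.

R = Σ_{i=2}^{3} C(3,i) p^i (1−p)^{3−i} with p = 0.707
C(3,2)·0.707^2·0.293^1 = 0.439367
C(3,3)·0.707^3·0.293^0 = 0.353393
Sum = 0.7928

0.7928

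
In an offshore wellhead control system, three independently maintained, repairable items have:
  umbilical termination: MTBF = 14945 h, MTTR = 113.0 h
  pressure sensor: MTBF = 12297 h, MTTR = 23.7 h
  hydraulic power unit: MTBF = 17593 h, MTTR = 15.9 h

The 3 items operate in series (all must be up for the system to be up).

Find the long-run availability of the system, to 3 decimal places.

0.990

A(umbilical termination) = MTBF/(MTBF+MTTR) = 14945/(14945+113.0) = 0.992496
A(pressure sensor) = MTBF/(MTBF+MTTR) = 12297/(12297+23.7) = 0.998076
A(hydraulic power unit) = MTBF/(MTBF+MTTR) = 17593/(17593+15.9) = 0.999097
Series availability: 0.992496 × 0.998076 × 0.999097 = 0.990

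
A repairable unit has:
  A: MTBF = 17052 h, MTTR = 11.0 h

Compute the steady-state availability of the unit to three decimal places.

0.999

A(A) = MTBF/(MTBF+MTTR) = 17052/(17052+11.0) = 0.999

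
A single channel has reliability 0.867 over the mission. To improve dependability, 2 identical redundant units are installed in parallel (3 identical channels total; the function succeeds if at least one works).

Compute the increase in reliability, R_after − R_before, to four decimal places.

0.1306

R_before = 0.867
R_after = 1 − (1 − 0.867)^3 = 0.9976
ΔR = 0.9976 − 0.867 = 0.1306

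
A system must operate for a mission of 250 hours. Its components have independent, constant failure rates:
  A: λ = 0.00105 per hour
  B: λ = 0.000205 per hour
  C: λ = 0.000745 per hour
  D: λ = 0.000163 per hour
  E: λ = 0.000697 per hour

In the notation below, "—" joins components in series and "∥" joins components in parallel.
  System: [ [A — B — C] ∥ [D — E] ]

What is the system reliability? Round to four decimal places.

0.9239

R(A) = exp(−0.00105 × 250) = 0.769126
R(B) = exp(−0.000205 × 250) = 0.950041
R(C) = exp(−0.000745 × 250) = 0.830066
R(D) = exp(−0.000163 × 250) = 0.960069
R(E) = exp(−0.000697 × 250) = 0.840087
Series (A, B, and C): 0.769126 × 0.950041 × 0.830066 = 0.606530
Series (D and E): 0.960069 × 0.840087 = 0.806541
Parallel ([0.606530] and [0.806541]): 1 − (1 − 0.606530)(1 − 0.806541) = 0.9239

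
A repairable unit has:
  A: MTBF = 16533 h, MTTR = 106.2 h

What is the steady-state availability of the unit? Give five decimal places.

A(A) = MTBF/(MTBF+MTTR) = 16533/(16533+106.2) = 0.99362

0.99362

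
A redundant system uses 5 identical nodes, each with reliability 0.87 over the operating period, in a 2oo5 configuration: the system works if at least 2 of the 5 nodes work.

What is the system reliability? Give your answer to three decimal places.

0.999

R = Σ_{i=2}^{5} C(5,i) p^i (1−p)^{5−i} with p = 0.87
C(5,2)·0.87^2·0.13^3 = 0.01663
C(5,3)·0.87^3·0.13^2 = 0.11129
C(5,4)·0.87^4·0.13^1 = 0.37238
C(5,5)·0.87^5·0.13^0 = 0.49842
Sum = 0.999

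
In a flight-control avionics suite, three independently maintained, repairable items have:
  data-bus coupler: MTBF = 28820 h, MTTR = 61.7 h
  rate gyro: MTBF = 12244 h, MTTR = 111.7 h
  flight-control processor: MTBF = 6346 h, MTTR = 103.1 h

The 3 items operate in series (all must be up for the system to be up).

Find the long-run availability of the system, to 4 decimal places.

0.9730

A(data-bus coupler) = MTBF/(MTBF+MTTR) = 28820/(28820+61.7) = 0.997864
A(rate gyro) = MTBF/(MTBF+MTTR) = 12244/(12244+111.7) = 0.990960
A(flight-control processor) = MTBF/(MTBF+MTTR) = 6346/(6346+103.1) = 0.984013
Series availability: 0.997864 × 0.990960 × 0.984013 = 0.9730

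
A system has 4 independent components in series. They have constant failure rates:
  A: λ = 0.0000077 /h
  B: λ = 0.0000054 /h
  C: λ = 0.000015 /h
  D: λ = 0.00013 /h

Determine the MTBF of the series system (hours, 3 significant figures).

6330

Series of exponential components: λ_sys = Σ λ_i
λ_sys = 0.0000077 + 0.0000054 + 0.000015 + 0.00013 = 1.5810e-04 /h
MTBF = 1 / λ_sys = 6330 h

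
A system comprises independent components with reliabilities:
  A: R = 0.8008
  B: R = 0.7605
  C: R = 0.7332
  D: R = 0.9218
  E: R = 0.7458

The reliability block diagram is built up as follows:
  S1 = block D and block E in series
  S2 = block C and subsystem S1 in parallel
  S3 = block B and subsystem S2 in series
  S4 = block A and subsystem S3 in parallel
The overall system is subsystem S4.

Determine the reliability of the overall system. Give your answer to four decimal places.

Series (D and E): 0.921800 × 0.745800 = 0.687478
Parallel (C and [0.687478]): 1 − (1 − 0.733200)(1 − 0.687478) = 0.916619
Series (B and [0.916619]): 0.760500 × 0.916619 = 0.697089
Parallel (A and [0.697089]): 1 − (1 − 0.800800)(1 − 0.697089) = 0.9397

0.9397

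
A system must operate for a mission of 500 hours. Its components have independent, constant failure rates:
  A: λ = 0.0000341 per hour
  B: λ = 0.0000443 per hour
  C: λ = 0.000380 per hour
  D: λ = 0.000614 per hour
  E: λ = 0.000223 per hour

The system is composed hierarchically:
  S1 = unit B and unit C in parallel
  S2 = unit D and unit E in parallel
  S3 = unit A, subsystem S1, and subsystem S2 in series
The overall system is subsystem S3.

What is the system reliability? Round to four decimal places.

R(A) = exp(−0.0000341 × 500) = 0.983095
R(B) = exp(−0.0000443 × 500) = 0.978094
R(C) = exp(−0.000380 × 500) = 0.826959
R(D) = exp(−0.000614 × 500) = 0.735651
R(E) = exp(−0.000223 × 500) = 0.894491
Parallel (B and C): 1 − (1 − 0.978094)(1 − 0.826959) = 0.996209
Parallel (D and E): 1 − (1 − 0.735651)(1 − 0.894491) = 0.972109
Series (A, [0.996209], and [0.972109]): 0.983095 × 0.996209 × 0.972109 = 0.9521

0.9521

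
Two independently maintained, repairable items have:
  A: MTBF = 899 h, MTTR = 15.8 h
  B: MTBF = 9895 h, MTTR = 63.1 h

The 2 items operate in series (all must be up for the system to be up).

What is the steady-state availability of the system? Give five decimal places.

A(A) = MTBF/(MTBF+MTTR) = 899/(899+15.8) = 0.982728
A(B) = MTBF/(MTBF+MTTR) = 9895/(9895+63.1) = 0.993663
Series availability: 0.982728 × 0.993663 = 0.97650

0.97650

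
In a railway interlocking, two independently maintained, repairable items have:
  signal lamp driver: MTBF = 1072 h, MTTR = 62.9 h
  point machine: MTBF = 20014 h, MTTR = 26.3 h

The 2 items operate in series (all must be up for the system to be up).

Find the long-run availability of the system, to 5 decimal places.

A(signal lamp driver) = MTBF/(MTBF+MTTR) = 1072/(1072+62.9) = 0.944577
A(point machine) = MTBF/(MTBF+MTTR) = 20014/(20014+26.3) = 0.998688
Series availability: 0.944577 × 0.998688 = 0.94334

0.94334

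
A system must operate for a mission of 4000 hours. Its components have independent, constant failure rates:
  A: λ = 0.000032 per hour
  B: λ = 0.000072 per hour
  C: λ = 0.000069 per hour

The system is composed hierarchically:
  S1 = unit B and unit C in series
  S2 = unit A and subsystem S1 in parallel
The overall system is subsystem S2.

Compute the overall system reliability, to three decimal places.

0.948

R(A) = exp(−0.000032 × 4000) = 0.87985
R(B) = exp(−0.000072 × 4000) = 0.74976
R(C) = exp(−0.000069 × 4000) = 0.75881
Series (B and C): 0.74976 × 0.75881 = 0.56893
Parallel (A and [0.56893]): 1 − (1 − 0.87985)(1 − 0.56893) = 0.948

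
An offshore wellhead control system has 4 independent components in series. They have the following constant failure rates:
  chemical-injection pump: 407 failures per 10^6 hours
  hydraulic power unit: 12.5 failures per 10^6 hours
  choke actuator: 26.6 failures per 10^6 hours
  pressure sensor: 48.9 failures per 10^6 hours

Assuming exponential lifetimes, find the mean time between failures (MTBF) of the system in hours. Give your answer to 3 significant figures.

2020

Series of exponential components: λ_sys = Σ λ_i
λ_sys = 0.000407 + 0.0000125 + 0.0000266 + 0.0000489 = 4.9500e-04 /h
MTBF = 1 / λ_sys = 2020 h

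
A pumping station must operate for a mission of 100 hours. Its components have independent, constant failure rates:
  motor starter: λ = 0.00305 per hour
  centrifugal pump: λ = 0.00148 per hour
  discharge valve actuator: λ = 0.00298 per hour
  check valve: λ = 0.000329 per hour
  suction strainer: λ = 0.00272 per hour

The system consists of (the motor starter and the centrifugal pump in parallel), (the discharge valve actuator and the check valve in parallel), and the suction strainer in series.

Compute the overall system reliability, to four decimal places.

R(motor starter) = exp(−0.00305 × 100) = 0.737123
R(centrifugal pump) = exp(−0.00148 × 100) = 0.862431
R(discharge valve actuator) = exp(−0.00298 × 100) = 0.742301
R(check valve) = exp(−0.000329 × 100) = 0.967635
R(suction strainer) = exp(−0.00272 × 100) = 0.761854
Parallel (motor starter and centrifugal pump): 1 − (1 − 0.737123)(1 − 0.862431) = 0.963836
Parallel (discharge valve actuator and check valve): 1 − (1 − 0.742301)(1 − 0.967635) = 0.991660
Series ([0.963836], [0.991660], and suction strainer): 0.963836 × 0.991660 × 0.761854 = 0.7282

0.7282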